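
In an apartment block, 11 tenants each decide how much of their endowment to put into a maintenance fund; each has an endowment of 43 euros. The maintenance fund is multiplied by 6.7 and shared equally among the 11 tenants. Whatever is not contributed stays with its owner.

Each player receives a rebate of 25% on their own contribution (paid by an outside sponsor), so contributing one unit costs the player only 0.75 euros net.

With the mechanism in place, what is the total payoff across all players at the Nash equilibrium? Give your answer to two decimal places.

The effective private return is (6.7/11) / 0.75 = 0.8121, which is still under 1, so the mechanism doesn't change anyone's dominant strategy: zero contribution.
At the Nash equilibrium no one contributes; group total payoff = 11 × 43 = 473.

473.00 euros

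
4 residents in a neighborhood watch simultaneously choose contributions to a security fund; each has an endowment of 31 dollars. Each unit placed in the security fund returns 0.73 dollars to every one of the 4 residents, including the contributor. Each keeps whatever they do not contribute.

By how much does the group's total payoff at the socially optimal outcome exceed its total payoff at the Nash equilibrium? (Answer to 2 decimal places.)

238.08 dollars

The private return per contributed unit is 0.73 < 1, so contributing 0 is dominant for every player. At the Nash equilibrium everyone keeps their 31, and the group total is 4 × 31 = 124.
Each contributed unit returns 2.920 to the group as a whole (0.73 to each of 4 players), which exceeds 1, so the social optimum is full contribution: group total = 2.920 × 124 = 362.08.
Efficiency loss = 362.08 − 124 = 238.08.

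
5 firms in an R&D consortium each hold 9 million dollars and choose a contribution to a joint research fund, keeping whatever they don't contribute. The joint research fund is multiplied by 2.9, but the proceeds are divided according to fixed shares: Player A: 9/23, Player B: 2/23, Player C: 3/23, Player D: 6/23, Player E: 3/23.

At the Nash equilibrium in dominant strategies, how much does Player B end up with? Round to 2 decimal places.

11.27 million dollars

For player j, contributing a unit is worthwhile iff 2.9 × (j's share) ≥ 1, i.e. iff j's share is at least 0.3448.
Only Player A (9/23) clears that bar, contributing 9; the remaining 4 contribute 0. Total contributed: 9.
Player B keeps 9 and receives 2.9 × 9 × 2/23 = 2.27 from the joint research fund, for a payoff of 11.27.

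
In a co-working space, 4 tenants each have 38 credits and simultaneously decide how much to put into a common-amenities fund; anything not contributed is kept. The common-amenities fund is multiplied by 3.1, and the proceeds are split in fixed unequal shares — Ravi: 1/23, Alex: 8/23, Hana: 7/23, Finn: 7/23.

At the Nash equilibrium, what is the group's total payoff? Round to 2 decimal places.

231.80 credits

Player j's private return per contributed unit is 3.1 × (j's share). Contributing is weakly dominant for j when that share is at least 1/3.1 = 0.3226, and contributing 0 is dominant otherwise.
The only share above 0.3226 is Alex's 8/23, contributing 38; the remaining 3 contribute 0. Total contributed: 38.
The common-amenities fund pays out 3.1 × 38 = 117.80 in total (split across the unequal shares, but the aggregate is all that matters for the group sum).
The 3 free-riders keep 38 each, adding 114. Group total = 114 + 117.80 = 231.80.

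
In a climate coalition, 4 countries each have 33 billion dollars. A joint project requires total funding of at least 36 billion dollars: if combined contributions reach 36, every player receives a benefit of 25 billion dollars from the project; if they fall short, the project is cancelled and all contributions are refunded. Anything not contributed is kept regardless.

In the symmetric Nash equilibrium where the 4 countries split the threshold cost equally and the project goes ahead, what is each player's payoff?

49 billion dollars

Equal share of the threshold: 36/4 = 9.
At this profile no one gains by cutting their contribution: any cut drops the total below 36, the project is cancelled, contributions are refunded, and the deviator ends with 33, which is less than 33 − 9 + 25 = 49. Contributing more than 9 just wastes the excess. So contributing exactly 9 is a best response.
Each player's payoff: 33 − 9 + 25 = 49.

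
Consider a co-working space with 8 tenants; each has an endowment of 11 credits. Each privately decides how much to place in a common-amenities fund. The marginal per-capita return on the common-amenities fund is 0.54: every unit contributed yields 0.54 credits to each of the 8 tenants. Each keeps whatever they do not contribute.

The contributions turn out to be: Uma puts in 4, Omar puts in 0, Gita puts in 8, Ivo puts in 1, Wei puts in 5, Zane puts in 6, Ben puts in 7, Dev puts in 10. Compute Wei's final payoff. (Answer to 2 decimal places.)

Total contributed: 4 + 0 + 8 + 1 + 5 + 6 + 7 + 10 = 41.
Each receives 0.54 × 41 = 22.14 from the common-amenities fund.
Wei keeps 11 − 5 = 6, so Wei's payoff is 6 + 22.14 = 28.14.

28.14 credits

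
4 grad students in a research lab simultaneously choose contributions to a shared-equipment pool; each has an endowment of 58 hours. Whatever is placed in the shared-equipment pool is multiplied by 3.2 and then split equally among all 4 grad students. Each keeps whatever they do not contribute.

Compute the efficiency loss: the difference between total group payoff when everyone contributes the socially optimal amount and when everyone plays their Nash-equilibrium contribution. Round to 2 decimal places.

510.40 hours

Each contributed unit returns 3.2/4 = 0.8000 to its contributor — below 1 — so contributing 0 is dominant for every player. At the Nash equilibrium everyone keeps their 58, and the group total is 4 × 58 = 232.
Each contributed unit returns 3.200 to the group as a whole (0.8000 to each of 4 players), which exceeds 1, so the social optimum is full contribution: group total = 3.200 × 232 = 742.40.
Efficiency loss = 742.40 − 232 = 510.40.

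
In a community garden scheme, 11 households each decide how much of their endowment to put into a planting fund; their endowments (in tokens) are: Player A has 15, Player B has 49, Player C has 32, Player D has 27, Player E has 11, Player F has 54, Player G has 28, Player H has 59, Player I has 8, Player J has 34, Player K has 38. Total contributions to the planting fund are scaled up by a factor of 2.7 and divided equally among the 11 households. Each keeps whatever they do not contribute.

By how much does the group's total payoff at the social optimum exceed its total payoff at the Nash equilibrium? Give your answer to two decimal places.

603.50 tokens

The private return per contributed unit is 2.7/11 = 0.2455 < 1 for every player regardless of endowment, so the Nash equilibrium is zero contribution and the group total is Σ E_j = 15 + 49 + 32 + 27 + 11 + 54 + 28 + 59 + 8 + 34 + 38 = 355.
Each contributed unit returns 2.700 to the group, so the social optimum is full contribution by everyone: group total = 2.700 × 355 = 958.50.
Efficiency loss = (2.700 − 1) × 355 = 603.50.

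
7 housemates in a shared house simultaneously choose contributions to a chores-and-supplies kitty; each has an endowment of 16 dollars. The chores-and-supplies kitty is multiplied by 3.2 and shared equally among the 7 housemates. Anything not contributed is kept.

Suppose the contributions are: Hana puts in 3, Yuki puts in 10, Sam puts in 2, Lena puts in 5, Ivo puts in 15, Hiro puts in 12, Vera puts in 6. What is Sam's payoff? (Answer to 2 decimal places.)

38.23 dollars

Total contributed: 3 + 10 + 2 + 5 + 15 + 12 + 6 = 53.
Each receives 3.2 × 53 / 7 = 24.23 from the chores-and-supplies kitty.
Sam keeps 16 − 2 = 14, so Sam's payoff is 14 + 24.23 = 38.23.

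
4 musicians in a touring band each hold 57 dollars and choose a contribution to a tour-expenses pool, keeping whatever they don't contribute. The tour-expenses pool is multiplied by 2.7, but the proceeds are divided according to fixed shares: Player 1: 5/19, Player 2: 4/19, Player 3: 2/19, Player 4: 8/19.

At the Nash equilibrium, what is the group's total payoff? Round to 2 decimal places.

324.90 dollars

A player with share s gets back 2.7·s per unit contributed, so full contribution is dominant for anyone with s > 1/2.7 = 0.3704 and zero contribution is dominant for anyone below.
The only share above 0.3704 is Player 4's 8/19, contributing 57; the remaining 3 contribute 0. Total contributed: 57.
The tour-expenses pool pays out 2.7 × 57 = 153.90 in total (split across the unequal shares, but the aggregate is all that matters for the group sum).
The 3 free-riders keep 57 each, adding 171. Group total = 171 + 153.90 = 324.90.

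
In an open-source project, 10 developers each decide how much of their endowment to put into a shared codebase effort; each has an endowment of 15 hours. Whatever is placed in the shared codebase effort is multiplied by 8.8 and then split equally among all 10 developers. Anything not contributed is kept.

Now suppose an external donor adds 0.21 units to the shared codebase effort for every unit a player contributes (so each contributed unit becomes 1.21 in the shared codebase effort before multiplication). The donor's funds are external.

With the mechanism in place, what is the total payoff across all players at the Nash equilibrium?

The effective private return per unit is now 8.8 × 1.21 / 10 = 1.0648 > 1, so every player's dominant strategy flips to full contribution.
At the Nash equilibrium everyone contributes 15. Group total payoff = 8.8 × 1.21 × 150 = 1597.20.

1597.20 hours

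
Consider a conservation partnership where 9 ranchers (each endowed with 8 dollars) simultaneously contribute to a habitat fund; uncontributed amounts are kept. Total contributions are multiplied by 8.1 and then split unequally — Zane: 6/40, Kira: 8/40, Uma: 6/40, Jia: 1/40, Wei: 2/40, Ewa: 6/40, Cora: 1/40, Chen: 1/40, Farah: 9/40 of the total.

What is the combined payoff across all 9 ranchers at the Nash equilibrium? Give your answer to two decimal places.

356.00 dollars

A player with share s gets back 8.1·s per unit contributed, so full contribution is dominant for anyone with s > 1/8.1 = 0.1235 and zero contribution is dominant for anyone below.
Zane, Kira, Uma, Ewa and Farah clear that bar, contributing 8 each; the remaining 4 contribute 0. Total contributed: 40.
The habitat fund pays out 8.1 × 40 = 324.00 in total (split across the unequal shares, but the aggregate is all that matters for the group sum).
The 4 free-riders keep 8 each, adding 32. Group total = 32 + 324.00 = 356.00.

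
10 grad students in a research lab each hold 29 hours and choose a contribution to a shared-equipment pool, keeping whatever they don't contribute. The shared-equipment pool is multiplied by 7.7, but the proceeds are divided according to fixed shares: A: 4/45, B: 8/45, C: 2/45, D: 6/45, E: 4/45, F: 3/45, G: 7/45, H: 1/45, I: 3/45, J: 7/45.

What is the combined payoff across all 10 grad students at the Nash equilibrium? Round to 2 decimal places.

Each unit j contributes comes back to j as 7.7 × (j's share), so j prefers to contribute only if that share exceeds 1/7.7 = 0.1299; otherwise keeping the unit dominates.
B, D, G and J are above the threshold, contributing 29 each; the remaining 6 contribute 0. Total contributed: 116.
The shared-equipment pool pays out 7.7 × 116 = 893.20 in total (split across the unequal shares, but the aggregate is all that matters for the group sum).
The 6 free-riders keep 29 each, adding 174. Group total = 174 + 893.20 = 1067.20.

1067.20 hours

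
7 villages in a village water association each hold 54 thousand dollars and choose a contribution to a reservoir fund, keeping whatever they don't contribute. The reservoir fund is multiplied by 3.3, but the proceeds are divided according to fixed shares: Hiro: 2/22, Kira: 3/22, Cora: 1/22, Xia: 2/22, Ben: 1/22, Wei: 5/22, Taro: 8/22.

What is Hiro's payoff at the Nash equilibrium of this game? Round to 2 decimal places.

70.20 thousand dollars

A player with share s gets back 3.3·s per unit contributed, so full contribution is dominant for anyone with s > 1/3.3 = 0.3030 and zero contribution is dominant for anyone below.
Taro alone (share 8/22) is above the threshold, contributing 54; the remaining 6 contribute 0. Total contributed: 54.
Hiro keeps 54 and receives 3.3 × 54 × 2/22 = 16.20 from the reservoir fund, for a payoff of 70.20.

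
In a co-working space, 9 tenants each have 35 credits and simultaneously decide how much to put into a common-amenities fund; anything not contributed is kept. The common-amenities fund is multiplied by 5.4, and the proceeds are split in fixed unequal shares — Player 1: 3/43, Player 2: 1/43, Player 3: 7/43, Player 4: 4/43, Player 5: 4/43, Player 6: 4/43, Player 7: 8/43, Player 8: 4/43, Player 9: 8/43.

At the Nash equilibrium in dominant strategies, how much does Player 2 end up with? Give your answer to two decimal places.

43.79 credits

Each unit j contributes comes back to j as 5.4 × (j's share), so j prefers to contribute only if that share exceeds 1/5.4 = 0.1852; otherwise keeping the unit dominates.
Player 7 and Player 9 are above the threshold, contributing 35 each; the remaining 7 contribute 0. Total contributed: 70.
Player 2 keeps 35 and receives 5.4 × 70 × 1/43 = 8.79 from the common-amenities fund, for a payoff of 43.79.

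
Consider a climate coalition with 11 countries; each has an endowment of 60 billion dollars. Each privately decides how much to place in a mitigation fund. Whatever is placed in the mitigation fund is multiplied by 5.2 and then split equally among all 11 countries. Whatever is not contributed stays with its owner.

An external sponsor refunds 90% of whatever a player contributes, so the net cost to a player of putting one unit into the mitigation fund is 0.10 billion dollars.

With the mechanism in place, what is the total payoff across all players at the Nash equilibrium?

With the mechanism, a contributed unit returns (5.2/11) / 0.10 = 4.7273 per unit of net cost to the contributor — now above 1 — so contributing fully is weakly dominant for every player.
So the Nash equilibrium is full contribution by all 11; the group earns 11 × (60 × 0.90 + 5.2 × 60) = 4026.00.

4026.00 billion dollars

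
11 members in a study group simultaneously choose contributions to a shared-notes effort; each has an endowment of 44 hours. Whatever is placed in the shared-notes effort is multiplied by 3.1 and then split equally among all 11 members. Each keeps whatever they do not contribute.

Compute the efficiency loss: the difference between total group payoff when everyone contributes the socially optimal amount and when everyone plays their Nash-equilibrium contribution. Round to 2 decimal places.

Each contributed unit returns 3.1/11 = 0.2818 to its contributor — below 1 — so contributing 0 is dominant for every player. At the Nash equilibrium everyone keeps their 44, and the group total is 11 × 44 = 484.
Each contributed unit returns 3.100 to the group as a whole (0.2818 to each of 11 players), which exceeds 1, so the social optimum is full contribution: group total = 3.100 × 484 = 1500.40.
Efficiency loss = 1500.40 − 484 = 1016.40.

1016.40 hours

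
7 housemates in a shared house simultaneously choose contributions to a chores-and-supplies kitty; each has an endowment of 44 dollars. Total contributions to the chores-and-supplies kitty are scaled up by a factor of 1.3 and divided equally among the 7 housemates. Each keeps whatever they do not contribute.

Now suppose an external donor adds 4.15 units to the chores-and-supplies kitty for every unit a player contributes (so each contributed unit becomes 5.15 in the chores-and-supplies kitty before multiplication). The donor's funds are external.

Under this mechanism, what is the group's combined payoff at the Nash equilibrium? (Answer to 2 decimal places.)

The effective private return is 1.3 × 5.15 / 7 = 0.9564, which is still under 1, so the mechanism doesn't change anyone's dominant strategy: zero contribution.
At the Nash equilibrium no one contributes; group total payoff = 7 × 44 = 308.

308.00 dollars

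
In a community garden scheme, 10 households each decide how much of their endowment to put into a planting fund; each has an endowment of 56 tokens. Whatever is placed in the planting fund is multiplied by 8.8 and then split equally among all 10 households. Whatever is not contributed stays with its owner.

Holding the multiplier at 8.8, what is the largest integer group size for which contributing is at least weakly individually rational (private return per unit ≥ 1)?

Private return per unit is 8.8/(group size), which is ≥ 1 whenever the group size is ≤ 8.8.
The largest such integer is 8.

8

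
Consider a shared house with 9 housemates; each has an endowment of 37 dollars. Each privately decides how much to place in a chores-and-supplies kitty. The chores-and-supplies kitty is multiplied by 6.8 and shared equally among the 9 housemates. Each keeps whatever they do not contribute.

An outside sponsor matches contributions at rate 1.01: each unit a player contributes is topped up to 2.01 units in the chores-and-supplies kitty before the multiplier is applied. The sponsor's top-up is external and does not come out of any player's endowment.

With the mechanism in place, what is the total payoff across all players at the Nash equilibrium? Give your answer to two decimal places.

4551.44 dollars

With the mechanism, a contributed unit returns 6.8 × 2.01 / 9 = 1.5187 per unit of net cost to the contributor — now above 1 — so contributing fully is weakly dominant for every player.
At the Nash equilibrium everyone contributes 37. Group total payoff = 6.8 × 2.01 × 333 = 4551.44.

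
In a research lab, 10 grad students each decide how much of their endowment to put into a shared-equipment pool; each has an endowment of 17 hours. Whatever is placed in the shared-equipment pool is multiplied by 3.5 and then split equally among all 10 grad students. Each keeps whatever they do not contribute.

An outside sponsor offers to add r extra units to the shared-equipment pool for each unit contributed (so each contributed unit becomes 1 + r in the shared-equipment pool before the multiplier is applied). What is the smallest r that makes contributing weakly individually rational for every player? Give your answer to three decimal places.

With matching at rate r, one contributed unit becomes (1 + r) in the shared-equipment pool and returns 3.5 × (1 + r) / 10 to the contributor.
Setting this equal to 1: 1 + r = 10/3.5 = 2.8571.
So the minimum matching rate is r = 2.8571 − 1 = 1.857.

1.857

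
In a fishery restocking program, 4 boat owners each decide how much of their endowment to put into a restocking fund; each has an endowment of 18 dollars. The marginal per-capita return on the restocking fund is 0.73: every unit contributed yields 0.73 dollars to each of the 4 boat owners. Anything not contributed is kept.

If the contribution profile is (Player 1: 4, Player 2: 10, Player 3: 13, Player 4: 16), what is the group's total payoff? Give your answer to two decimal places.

Total contributed: 4 + 10 + 13 + 16 = 43; total kept: 4 × 18 − 43 = 29.
The restocking fund pays out 0.73 × 4 × 43 = 125.56 in aggregate.
Group total = 29 + 125.56 = 154.56.

154.56 dollars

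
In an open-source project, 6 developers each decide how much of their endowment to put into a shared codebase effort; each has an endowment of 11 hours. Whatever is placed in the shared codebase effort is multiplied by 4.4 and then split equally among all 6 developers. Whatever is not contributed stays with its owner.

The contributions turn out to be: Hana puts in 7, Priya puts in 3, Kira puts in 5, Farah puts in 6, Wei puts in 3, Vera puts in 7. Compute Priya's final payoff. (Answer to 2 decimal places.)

30.73 hours

Total contributed: 7 + 3 + 5 + 6 + 3 + 7 = 31.
Each receives 4.4 × 31 / 6 = 22.73 from the shared codebase effort.
Priya keeps 11 − 3 = 8, so Priya's payoff is 8 + 22.73 = 30.73.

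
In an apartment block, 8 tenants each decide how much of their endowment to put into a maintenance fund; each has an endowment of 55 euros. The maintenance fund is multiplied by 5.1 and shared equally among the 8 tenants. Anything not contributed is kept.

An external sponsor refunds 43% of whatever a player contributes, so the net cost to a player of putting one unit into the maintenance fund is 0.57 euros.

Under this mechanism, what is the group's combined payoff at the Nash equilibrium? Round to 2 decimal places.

2433.20 euros

With the mechanism, a contributed unit returns (5.1/8) / 0.57 = 1.1184 per unit of net cost to the contributor — now above 1 — so contributing fully is weakly dominant for every player.
So the Nash equilibrium is full contribution by all 8; the group earns 8 × (55 × 0.43 + 5.1 × 55) = 2433.20.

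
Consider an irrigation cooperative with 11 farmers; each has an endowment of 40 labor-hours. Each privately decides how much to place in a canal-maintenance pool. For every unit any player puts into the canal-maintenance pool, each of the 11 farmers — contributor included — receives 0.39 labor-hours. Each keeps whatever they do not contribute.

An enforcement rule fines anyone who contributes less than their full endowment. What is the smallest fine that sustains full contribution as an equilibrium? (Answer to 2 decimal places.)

Given the others contribute fully, the best deviation is to contribute 0 (any partial contribution still incurs the fine and gives up units whose private return 0.39 is below 1).
Deviating from 40 to 0 saves 40 labor-hours but forfeits the deviator's share of the drop in the canal-maintenance pool: 0.39 × 40 = 15.60.
So the deviation gain is 40 − 15.60 = 24.40, and the fine must be at least 24.40 labor-hours to wipe it out.

24.40 labor-hours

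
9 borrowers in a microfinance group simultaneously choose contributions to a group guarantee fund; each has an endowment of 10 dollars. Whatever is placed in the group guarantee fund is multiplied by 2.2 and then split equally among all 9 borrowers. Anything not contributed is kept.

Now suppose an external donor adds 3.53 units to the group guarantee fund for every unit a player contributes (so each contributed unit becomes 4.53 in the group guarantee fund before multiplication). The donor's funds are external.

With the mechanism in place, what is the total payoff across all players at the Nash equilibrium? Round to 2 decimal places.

Under the mechanism each unit contributed yields 2.2 × 4.53 / 9 = 1.1073 back to its contributor per unit of net cost, which exceeds 1, making full contribution the dominant choice for everyone.
So the Nash equilibrium is full contribution by all 9; the group earns 2.2 × 4.53 × 90 = 896.94.

896.94 dollars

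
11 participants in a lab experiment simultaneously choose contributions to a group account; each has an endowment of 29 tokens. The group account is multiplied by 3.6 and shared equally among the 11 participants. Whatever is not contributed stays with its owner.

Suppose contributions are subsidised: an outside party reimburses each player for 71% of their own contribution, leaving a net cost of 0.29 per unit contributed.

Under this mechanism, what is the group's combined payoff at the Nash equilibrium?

1374.89 tokens

With the mechanism, a contributed unit returns (3.6/11) / 0.29 = 1.1285 per unit of net cost to the contributor — now above 1 — so contributing fully is weakly dominant for every player.
So the Nash equilibrium is full contribution by all 11; the group earns 11 × (29 × 0.71 + 3.6 × 29) = 1374.89.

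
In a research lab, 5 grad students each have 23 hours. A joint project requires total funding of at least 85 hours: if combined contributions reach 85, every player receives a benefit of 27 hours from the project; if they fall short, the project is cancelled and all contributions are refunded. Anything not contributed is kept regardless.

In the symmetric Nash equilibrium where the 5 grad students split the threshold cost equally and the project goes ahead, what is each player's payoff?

33 hours

Equal share of the threshold: 85/5 = 17.
At this profile no one gains by cutting their contribution: any cut drops the total below 85, the project is cancelled, contributions are refunded, and the deviator ends with 23, which is less than 23 − 17 + 27 = 33. Contributing more than 17 just wastes the excess. So contributing exactly 17 is a best response.
Each player's payoff: 23 − 17 + 27 = 33.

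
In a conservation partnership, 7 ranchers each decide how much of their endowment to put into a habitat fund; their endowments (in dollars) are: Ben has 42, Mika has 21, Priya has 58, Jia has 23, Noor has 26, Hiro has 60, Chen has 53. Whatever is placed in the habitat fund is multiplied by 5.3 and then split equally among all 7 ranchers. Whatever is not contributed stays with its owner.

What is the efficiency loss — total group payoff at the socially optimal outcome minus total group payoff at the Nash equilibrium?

The private return per contributed unit is 5.3/7 = 0.7571 < 1 for every player regardless of endowment, so the Nash equilibrium is zero contribution and the group total is Σ E_j = 42 + 21 + 58 + 23 + 26 + 60 + 53 = 283.
Each contributed unit returns 5.300 to the group, so the social optimum is full contribution by everyone: group total = 5.300 × 283 = 1499.90.
Efficiency loss = (5.300 − 1) × 283 = 1216.90.

1216.90 dollars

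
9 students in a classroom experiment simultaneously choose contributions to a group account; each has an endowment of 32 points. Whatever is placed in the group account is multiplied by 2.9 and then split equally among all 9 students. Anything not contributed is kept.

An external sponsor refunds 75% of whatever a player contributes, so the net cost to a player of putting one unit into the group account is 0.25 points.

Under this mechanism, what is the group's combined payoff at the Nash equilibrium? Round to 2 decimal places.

1051.20 points

The effective private return per unit is now (2.9/9) / 0.25 = 1.2889 > 1, so every player's dominant strategy flips to full contribution.
At the Nash equilibrium everyone contributes 32. Group total payoff = 9 × (32 × 0.75 + 2.9 × 32) = 1051.20.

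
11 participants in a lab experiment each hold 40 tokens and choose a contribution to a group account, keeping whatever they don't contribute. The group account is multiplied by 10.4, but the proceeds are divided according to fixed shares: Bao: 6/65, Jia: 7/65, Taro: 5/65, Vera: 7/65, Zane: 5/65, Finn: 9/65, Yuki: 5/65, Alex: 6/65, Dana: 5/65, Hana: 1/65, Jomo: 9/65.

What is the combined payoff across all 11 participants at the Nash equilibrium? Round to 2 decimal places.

Player j's private return per contributed unit is 10.4 × (j's share). Contributing is weakly dominant for j when that share is at least 1/10.4 = 0.0962, and contributing 0 is dominant otherwise.
The shares above 0.0962 belong to Jia, Vera, Finn and Jomo, contributing 40 each; the remaining 7 contribute 0. Total contributed: 160.
The group account pays out 10.4 × 160 = 1664.00 in total (split across the unequal shares, but the aggregate is all that matters for the group sum).
The 7 free-riders keep 40 each, adding 280. Group total = 280 + 1664.00 = 1944.00.

1944.00 tokens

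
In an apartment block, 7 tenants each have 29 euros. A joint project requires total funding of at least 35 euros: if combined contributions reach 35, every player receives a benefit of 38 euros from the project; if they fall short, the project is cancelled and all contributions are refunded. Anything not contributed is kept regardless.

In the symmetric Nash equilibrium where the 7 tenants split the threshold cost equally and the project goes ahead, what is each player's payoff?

Equal share of the threshold: 35/7 = 5.
At this profile no one gains by cutting their contribution: any cut drops the total below 35, the project is cancelled, contributions are refunded, and the deviator ends with 29, which is less than 29 − 5 + 38 = 62. Contributing more than 5 just wastes the excess. So contributing exactly 5 is a best response.
Each player's payoff: 29 − 5 + 38 = 62.

62 euros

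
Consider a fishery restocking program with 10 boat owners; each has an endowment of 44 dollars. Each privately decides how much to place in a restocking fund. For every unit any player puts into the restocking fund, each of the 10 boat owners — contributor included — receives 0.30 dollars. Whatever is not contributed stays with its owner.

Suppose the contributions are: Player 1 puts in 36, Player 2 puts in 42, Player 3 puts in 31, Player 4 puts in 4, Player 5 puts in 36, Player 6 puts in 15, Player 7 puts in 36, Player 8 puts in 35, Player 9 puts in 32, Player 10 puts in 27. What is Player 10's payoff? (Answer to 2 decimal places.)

105.20 dollars

Total contributed: 36 + 42 + 31 + 4 + 36 + 15 + 36 + 35 + 32 + 27 = 294.
Each receives 0.30 × 294 = 88.20 from the restocking fund.
Player 10 keeps 44 − 27 = 17, so Player 10's payoff is 17 + 88.20 = 105.20.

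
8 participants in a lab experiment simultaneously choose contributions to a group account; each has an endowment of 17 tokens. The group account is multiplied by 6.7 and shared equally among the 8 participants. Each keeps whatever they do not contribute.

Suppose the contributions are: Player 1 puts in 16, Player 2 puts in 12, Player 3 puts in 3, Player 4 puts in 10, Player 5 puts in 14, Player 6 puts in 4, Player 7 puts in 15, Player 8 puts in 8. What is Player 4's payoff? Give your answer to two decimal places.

Total contributed: 16 + 12 + 3 + 10 + 14 + 4 + 15 + 8 = 82.
Each receives 6.7 × 82 / 8 = 68.68 from the group account.
Player 4 keeps 17 − 10 = 7, so Player 4's payoff is 7 + 68.68 = 75.68.

75.68 tokens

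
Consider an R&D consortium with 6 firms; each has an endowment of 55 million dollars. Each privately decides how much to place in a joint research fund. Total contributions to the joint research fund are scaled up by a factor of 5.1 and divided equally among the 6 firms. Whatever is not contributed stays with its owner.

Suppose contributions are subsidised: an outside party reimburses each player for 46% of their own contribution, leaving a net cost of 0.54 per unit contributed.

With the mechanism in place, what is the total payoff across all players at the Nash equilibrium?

Under the mechanism each unit contributed yields (5.1/6) / 0.54 = 1.5741 back to its contributor per unit of net cost, which exceeds 1, making full contribution the dominant choice for everyone.
So the Nash equilibrium is full contribution by all 6; the group earns 6 × (55 × 0.46 + 5.1 × 55) = 1834.80.

1834.80 million dollars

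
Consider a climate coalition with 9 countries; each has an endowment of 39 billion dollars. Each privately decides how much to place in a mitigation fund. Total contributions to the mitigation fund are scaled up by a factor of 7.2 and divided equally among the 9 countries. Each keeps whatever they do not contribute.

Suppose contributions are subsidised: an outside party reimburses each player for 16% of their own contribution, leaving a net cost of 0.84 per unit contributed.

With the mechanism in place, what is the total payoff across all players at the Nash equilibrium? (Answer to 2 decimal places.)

351.00 billion dollars

With the mechanism, a contributed unit returns (7.2/9) / 0.84 = 0.9524 per unit of net cost — still below 1 — so contributing 0 remains dominant for every player.
At the Nash equilibrium no one contributes; group total payoff = 9 × 39 = 351.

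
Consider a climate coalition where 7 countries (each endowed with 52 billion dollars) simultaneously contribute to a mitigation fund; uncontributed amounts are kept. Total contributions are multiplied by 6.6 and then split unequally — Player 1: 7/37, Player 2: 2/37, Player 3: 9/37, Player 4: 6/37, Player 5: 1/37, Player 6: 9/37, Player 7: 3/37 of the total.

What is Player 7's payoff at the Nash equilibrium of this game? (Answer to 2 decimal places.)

For player j, contributing a unit is worthwhile iff 6.6 × (j's share) ≥ 1, i.e. iff j's share is at least 0.1515.
The shares above 0.1515 belong to Player 1, Player 3, Player 4 and Player 6, contributing 52 each; the remaining 3 contribute 0. Total contributed: 208.
Player 7 keeps 52 and receives 6.6 × 208 × 3/37 = 111.31 from the mitigation fund, for a payoff of 163.31.

163.31 billion dollars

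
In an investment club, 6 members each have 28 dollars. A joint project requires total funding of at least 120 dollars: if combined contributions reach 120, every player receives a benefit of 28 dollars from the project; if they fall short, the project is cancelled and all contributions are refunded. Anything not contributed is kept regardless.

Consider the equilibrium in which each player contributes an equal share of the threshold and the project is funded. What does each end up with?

36 dollars

Equal share of the threshold: 120/6 = 20.
At this profile no one gains by cutting their contribution: any cut drops the total below 120, the project is cancelled, contributions are refunded, and the deviator ends with 28, which is less than 28 − 20 + 28 = 36. Contributing more than 20 just wastes the excess. So contributing exactly 20 is a best response.
Each player's payoff: 28 − 20 + 28 = 36.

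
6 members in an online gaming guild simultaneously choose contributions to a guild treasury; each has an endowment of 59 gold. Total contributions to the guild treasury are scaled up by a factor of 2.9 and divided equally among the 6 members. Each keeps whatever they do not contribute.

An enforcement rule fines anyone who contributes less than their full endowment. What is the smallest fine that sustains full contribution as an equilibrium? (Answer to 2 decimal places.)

Given the others contribute fully, the best deviation is to contribute 0 (any partial contribution still incurs the fine and gives up units whose private return 0.4833 is below 1).
Deviating from 59 to 0 saves 59 gold but forfeits the deviator's share of the drop in the guild treasury: 2.9/6 × 59 = 28.52.
So the deviation gain is 59 − 28.52 = 30.48, and the fine must be at least 30.48 gold to wipe it out.

30.48 gold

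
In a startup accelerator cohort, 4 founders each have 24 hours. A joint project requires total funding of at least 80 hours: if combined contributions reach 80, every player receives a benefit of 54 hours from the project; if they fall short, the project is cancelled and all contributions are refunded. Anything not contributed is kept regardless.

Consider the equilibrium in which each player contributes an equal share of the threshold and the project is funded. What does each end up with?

Equal share of the threshold: 80/4 = 20.
At this profile no one gains by cutting their contribution: any cut drops the total below 80, the project is cancelled, contributions are refunded, and the deviator ends with 24, which is less than 24 − 20 + 54 = 58. Contributing more than 20 just wastes the excess. So contributing exactly 20 is a best response.
Each player's payoff: 24 − 20 + 54 = 58.

58 hours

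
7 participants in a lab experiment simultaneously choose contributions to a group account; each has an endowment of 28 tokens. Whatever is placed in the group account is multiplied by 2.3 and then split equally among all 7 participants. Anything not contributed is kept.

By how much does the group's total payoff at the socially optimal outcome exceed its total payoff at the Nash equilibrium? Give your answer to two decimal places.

Each contributed unit returns 2.3/7 = 0.3286 to its contributor — below 1 — so contributing 0 is dominant for every player. At the Nash equilibrium everyone keeps their 28, and the group total is 7 × 28 = 196.
Each contributed unit returns 2.300 to the group as a whole (0.3286 to each of 7 players), which exceeds 1, so the social optimum is full contribution: group total = 2.300 × 196 = 450.80.
Efficiency loss = 450.80 − 196 = 254.80.

254.80 tokens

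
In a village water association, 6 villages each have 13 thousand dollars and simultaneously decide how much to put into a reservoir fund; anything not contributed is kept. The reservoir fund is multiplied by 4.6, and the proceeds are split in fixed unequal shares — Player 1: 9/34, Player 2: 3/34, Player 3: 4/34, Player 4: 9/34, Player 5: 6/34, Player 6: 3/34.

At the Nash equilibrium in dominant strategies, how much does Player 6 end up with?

23.55 thousand dollars

For player j, contributing a unit is worthwhile iff 4.6 × (j's share) ≥ 1, i.e. iff j's share is at least 0.2174.
The shares above 0.2174 belong to Player 1 and Player 4, contributing 13 each; the remaining 4 contribute 0. Total contributed: 26.
Player 6 keeps 13 and receives 4.6 × 26 × 3/34 = 10.55 from the reservoir fund, for a payoff of 23.55.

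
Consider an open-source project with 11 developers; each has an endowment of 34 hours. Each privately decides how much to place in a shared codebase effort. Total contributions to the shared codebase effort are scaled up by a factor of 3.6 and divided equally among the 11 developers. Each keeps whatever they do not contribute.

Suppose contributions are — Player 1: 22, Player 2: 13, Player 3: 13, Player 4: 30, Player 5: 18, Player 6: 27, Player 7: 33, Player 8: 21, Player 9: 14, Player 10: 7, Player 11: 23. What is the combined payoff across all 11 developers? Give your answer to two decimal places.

Total contributed: 22 + 13 + 13 + 30 + 18 + 27 + 33 + 21 + 14 + 7 + 23 = 221; total kept: 11 × 34 − 221 = 153.
The shared codebase effort pays out 3.6 × 221 = 795.60 in aggregate.
Group total = 153 + 795.60 = 948.60.

948.60 hours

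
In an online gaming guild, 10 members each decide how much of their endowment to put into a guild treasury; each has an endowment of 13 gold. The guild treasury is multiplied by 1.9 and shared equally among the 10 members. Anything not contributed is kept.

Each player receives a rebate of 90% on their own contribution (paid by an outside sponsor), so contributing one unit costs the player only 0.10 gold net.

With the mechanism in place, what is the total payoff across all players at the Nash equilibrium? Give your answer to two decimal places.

With the mechanism, a contributed unit returns (1.9/10) / 0.10 = 1.9000 per unit of net cost to the contributor — now above 1 — so contributing fully is weakly dominant for every player.
So the Nash equilibrium is full contribution by all 10; the group earns 10 × (13 × 0.90 + 1.9 × 13) = 364.00.

364.00 gold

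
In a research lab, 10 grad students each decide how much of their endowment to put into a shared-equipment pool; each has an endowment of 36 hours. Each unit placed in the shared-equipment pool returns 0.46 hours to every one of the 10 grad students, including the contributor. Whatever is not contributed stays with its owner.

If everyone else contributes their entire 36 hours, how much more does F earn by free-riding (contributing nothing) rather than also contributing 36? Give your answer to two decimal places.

19.44 hours

Switching from a contribution of 36 to 0 lets F keep an extra 36 hours, but lowers the shared-equipment pool by 36, which costs F their own share of that drop: 0.46 × 36 = 16.56.
Net gain = 36 − 16.56 = 19.44. The private return per contributed unit (0.46) is below 1, so free-riding is indeed the best response regardless of what the others do.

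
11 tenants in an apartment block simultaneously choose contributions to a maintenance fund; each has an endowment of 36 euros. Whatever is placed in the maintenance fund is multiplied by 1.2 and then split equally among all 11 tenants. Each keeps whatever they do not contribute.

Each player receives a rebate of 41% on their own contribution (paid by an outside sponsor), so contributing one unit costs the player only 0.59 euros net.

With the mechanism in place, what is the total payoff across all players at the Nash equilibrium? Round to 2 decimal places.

Even with the mechanism, each unit contributed returns only (1.2/11) / 0.59 = 0.1849 per unit of net cost, so contributing nothing is still dominant.
At the Nash equilibrium no one contributes; group total payoff = 11 × 36 = 396.

396.00 euros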